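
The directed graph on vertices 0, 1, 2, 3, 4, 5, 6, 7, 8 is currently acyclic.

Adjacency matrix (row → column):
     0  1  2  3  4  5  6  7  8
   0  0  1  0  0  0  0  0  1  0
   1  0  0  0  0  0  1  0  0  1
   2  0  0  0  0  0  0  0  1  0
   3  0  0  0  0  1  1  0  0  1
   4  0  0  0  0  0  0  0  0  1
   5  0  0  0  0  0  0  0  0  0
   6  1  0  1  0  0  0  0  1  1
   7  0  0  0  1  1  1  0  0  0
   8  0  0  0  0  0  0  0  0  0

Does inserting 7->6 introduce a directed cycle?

Adding 7→6 creates a cycle iff 6 can already reach 7.
Path from 6: 6 → 7.
So 6 → … → 7 → 6 is a cycle.

Yes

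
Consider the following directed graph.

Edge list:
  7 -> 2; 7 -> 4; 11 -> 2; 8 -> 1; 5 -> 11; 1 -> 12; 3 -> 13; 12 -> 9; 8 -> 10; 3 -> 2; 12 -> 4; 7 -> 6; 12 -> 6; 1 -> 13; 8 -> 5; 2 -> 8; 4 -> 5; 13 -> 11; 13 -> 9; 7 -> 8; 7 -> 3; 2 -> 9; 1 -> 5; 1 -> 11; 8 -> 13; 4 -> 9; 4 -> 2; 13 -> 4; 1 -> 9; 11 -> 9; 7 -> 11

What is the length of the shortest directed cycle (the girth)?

For each vertex v, BFS finds the shortest path from v back to v.
The shortest such closed walk is 8 → 1 → 11 → 2 → 8, length 4.

4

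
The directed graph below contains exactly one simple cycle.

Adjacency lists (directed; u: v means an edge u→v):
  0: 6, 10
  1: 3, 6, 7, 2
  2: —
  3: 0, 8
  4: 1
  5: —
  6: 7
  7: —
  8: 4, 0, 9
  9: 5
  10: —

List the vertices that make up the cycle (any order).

1, 3, 4, 8

DFS with gray/black marking from 1:
1 gray
  3 gray
    0 gray
      6 gray
        7 gray
        7 black
      6 black
      10 gray
      10 black
    0 black
    8 gray
      4 gray
        4→1: 1 is gray → back edge
Back edge closes the cycle 1 → 3 → 8 → 4 → 1; its vertices are {1, 3, 4, 8}.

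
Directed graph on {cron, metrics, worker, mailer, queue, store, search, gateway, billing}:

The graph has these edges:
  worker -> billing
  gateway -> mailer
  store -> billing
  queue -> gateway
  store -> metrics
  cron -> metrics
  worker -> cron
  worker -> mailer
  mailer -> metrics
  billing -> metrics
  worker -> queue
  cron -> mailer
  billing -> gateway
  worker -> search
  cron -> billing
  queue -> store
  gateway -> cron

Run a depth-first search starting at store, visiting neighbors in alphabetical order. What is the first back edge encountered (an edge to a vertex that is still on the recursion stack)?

cron->billing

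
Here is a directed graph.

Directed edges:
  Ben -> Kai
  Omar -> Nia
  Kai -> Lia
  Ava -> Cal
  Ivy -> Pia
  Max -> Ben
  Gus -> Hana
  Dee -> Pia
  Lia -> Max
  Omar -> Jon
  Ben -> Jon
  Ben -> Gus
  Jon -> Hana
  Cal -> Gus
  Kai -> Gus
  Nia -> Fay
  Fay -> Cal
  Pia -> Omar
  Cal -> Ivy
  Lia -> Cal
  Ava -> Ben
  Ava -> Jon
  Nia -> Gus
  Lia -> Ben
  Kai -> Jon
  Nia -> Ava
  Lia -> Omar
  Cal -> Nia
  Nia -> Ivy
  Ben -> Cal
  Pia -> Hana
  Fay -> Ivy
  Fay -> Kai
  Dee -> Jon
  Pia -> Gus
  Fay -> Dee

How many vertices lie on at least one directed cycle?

12

A vertex is on a directed cycle iff it belongs to a strongly connected component of size ≥ 2 (or has a self-loop).
The vertices on cycles are {Ava, Ben, Cal, Dee, Fay, Ivy, Kai, Lia, Max, Nia, Pia, Omar} — 12 in total.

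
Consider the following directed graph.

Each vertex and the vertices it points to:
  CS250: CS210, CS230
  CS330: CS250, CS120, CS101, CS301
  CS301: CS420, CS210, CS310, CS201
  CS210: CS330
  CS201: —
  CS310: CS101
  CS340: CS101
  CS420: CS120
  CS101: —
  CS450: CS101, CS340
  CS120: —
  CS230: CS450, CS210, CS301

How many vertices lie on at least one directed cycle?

A vertex is on a directed cycle iff it belongs to a strongly connected component of size ≥ 2 (or has a self-loop).
The vertices on cycles are {CS210, CS230, CS250, CS301, CS330} — 5 in total.

5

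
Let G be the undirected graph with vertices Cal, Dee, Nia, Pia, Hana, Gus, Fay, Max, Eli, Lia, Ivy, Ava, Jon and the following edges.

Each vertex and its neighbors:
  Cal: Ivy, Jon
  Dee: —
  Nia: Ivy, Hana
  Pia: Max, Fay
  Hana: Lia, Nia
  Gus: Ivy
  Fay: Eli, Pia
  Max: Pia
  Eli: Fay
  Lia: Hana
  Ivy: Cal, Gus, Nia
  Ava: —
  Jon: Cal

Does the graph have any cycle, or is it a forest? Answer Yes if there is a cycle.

DFS, tracking each vertex's parent; an edge to a visited non-parent vertex closes a cycle.
Start from Dee:
visit Dee (parent –)
visit Cal (parent –)
  visit Ivy (parent Cal)
    Ivy–Cal: parent, skip
    visit Gus (parent Ivy)
      Gus–Ivy: parent, skip
    visit Nia (parent Ivy)
      Nia–Ivy: parent, skip
      visit Hana (parent Nia)
        visit Lia (parent Hana)
          Lia–Hana: parent, skip
        Hana–Nia: parent, skip
  visit Jon (parent Cal)
    Jon–Cal: parent, skip
visit Pia (parent –)
  visit Max (parent Pia)
    Max–Pia: parent, skip
  visit Fay (parent Pia)
    visit Eli (parent Fay)
      Eli–Fay: parent, skip
    Fay–Pia: parent, skip
visit Ava (parent –)
No non-parent visited neighbor found — the graph is a forest.

No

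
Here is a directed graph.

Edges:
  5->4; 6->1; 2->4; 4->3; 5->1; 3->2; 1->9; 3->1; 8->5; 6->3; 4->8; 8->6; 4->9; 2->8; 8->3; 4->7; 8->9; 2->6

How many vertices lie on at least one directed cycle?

6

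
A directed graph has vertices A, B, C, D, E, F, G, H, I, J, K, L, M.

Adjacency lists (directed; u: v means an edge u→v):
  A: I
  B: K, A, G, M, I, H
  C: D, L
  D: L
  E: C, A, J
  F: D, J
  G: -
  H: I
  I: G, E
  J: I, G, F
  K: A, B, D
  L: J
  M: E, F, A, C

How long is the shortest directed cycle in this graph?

2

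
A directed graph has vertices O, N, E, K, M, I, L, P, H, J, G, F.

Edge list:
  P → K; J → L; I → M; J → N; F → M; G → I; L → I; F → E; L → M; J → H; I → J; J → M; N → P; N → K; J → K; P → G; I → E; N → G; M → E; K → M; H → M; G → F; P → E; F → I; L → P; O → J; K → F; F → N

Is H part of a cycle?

H lies on a cycle iff there is a path from H back to itself.
Exploring from H, it never reaches itself; equivalently, its strongly connected component is a singleton.

No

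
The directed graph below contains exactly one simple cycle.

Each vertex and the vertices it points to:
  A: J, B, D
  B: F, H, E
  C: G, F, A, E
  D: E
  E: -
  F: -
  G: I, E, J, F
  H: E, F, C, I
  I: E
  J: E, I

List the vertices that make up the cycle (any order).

DFS with gray/black marking from C:
C gray
  G gray
    I gray
      E gray
      E black
    I black
    G→E: E black — skip
    J gray
      J→E: E black — skip
      J→I: I black — skip
    J black
    F gray
    F black
  G black
  C→F: F black — skip
  A gray
    A→J: J black — skip
    B gray
      B→F: F black — skip
      H gray
        H→E: E black — skip
        H→F: F black — skip
        H→C: C is gray → back edge
Back edge closes the cycle C → A → B → H → C; its vertices are {A, B, C, H}.

A, B, C, H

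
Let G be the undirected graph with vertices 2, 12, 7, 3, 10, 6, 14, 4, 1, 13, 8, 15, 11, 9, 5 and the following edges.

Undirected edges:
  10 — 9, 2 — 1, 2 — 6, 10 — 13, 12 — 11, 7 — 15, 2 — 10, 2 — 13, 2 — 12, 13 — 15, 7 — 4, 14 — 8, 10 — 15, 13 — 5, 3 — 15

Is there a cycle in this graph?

Yes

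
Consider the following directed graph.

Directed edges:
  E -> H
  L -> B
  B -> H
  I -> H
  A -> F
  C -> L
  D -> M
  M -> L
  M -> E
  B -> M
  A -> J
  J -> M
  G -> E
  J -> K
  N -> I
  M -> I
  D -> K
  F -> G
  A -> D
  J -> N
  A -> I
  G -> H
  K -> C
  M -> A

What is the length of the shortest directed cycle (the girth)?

For each vertex v, BFS finds the shortest path from v back to v.
The shortest such closed walk is A → D → M → A, length 3.

3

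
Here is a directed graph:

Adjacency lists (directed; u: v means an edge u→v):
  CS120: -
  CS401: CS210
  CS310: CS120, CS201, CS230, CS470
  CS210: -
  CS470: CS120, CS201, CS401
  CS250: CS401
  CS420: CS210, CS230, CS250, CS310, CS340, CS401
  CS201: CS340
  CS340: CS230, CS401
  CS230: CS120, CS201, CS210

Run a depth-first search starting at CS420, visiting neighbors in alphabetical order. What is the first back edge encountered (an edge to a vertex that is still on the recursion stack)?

CS340→CS230

DFS from CS420 (visiting neighbors in alphabetical order); mark gray on enter, black on exit:
CS420 gray
  CS210 gray
  CS210 black
  CS230 gray
    CS120 gray
    CS120 black
    CS201 gray
      CS340 gray
        CS340→CS230: CS230 is gray → back edge
First back edge: CS340 → CS230.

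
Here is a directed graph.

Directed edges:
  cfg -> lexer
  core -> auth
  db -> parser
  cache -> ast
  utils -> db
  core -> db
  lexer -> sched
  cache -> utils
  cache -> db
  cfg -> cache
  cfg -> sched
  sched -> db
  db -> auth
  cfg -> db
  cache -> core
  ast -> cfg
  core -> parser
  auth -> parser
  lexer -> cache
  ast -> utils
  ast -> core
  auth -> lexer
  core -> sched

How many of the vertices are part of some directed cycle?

9

A vertex is on a directed cycle iff it belongs to a strongly connected component of size ≥ 2 (or has a self-loop).
The vertices on cycles are {db, ast, cfg, auth, core, cache, lexer, sched, utils} — 9 in total.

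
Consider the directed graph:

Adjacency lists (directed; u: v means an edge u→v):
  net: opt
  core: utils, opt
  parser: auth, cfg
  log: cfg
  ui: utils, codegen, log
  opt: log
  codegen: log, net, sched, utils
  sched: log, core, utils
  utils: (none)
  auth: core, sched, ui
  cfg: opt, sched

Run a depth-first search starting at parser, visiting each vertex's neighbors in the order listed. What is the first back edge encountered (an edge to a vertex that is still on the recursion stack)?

DFS from parser (visiting each vertex's neighbors in the order listed); mark gray on enter, black on exit:
parser gray
  auth gray
    core gray
      utils gray
      utils black
      opt gray
        log gray
          cfg gray
            cfg→opt: opt is gray → back edge
First back edge: cfg → opt.

cfg->opt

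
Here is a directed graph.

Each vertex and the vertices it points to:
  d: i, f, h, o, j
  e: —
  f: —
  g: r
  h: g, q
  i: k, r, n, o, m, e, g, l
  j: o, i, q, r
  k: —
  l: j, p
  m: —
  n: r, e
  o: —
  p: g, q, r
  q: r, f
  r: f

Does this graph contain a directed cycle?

Yes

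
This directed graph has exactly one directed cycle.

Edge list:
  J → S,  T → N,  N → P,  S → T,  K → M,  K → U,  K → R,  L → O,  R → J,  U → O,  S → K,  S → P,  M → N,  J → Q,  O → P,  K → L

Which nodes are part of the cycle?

J, K, R, S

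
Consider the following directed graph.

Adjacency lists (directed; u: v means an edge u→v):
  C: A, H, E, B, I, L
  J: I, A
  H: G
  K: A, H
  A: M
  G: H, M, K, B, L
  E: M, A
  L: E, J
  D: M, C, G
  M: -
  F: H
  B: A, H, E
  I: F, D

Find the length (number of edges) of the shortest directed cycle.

2

For each vertex v, BFS finds the shortest path from v back to v.
The shortest such closed walk is G → H → G, length 2.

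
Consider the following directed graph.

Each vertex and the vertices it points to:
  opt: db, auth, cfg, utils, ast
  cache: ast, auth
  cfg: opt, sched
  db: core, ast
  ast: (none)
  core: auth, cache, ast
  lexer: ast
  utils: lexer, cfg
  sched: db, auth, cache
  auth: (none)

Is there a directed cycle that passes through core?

core lies on a cycle iff there is a path from core back to itself.
Exploring from core, it never reaches itself; equivalently, its strongly connected component is a singleton.

No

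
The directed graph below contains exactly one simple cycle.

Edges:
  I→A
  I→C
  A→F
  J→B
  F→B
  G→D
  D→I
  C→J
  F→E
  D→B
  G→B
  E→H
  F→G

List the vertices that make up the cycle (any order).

DFS with gray/black marking from I:
I gray
  C gray
    J gray
      B gray
      B black
    J black
  C black
  A gray
    F gray
      G gray
        D gray
          D→I: I is gray → back edge
Back edge closes the cycle I → A → F → G → D → I; its vertices are {A, D, F, G, I}.

A, D, F, G, I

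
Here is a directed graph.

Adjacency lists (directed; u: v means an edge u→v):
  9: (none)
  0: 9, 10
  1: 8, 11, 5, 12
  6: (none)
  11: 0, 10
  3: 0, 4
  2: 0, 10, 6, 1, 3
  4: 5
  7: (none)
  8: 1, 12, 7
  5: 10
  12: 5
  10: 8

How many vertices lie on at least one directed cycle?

7

A vertex is on a directed cycle iff it belongs to a strongly connected component of size ≥ 2 (or has a self-loop).
The vertices on cycles are {0, 1, 5, 8, 10, 11, 12} — 7 in total.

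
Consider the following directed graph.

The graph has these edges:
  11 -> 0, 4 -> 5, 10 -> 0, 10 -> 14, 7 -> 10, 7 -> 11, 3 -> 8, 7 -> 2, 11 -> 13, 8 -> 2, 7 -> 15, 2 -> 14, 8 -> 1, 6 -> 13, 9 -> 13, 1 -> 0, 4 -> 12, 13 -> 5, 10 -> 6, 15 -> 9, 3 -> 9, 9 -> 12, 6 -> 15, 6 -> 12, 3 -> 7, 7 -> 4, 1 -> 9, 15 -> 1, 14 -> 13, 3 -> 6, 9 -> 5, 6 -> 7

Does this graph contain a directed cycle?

DFS with white/gray/black marking, starting from 3:
3 gray
  9 gray
    13 gray
      5 gray
      5 black
    13 black
    12 gray
    12 black
    9→5: 5 black — skip
  9 black
  7 gray
    11 gray
      11→13: 13 black — skip
      0 gray
      0 black
    11 black
    4 gray
      4→12: 12 black — skip
      4→5: 5 black — skip
    4 black
    10 gray
      6 gray
        6→12: 12 black — skip
        6→13: 13 black — skip
        6→7: 7 is gray → back edge
Back edge found, so a cycle exists: 7 → 10 → 6 → 7.

Yes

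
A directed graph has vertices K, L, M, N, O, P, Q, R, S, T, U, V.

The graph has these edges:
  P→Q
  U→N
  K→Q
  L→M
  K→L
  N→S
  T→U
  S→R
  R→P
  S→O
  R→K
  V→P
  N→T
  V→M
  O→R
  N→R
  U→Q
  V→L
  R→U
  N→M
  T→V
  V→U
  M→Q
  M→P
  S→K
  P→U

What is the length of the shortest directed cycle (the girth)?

For each vertex v, BFS finds the shortest path from v back to v.
The shortest such closed walk is N → T → U → N, length 3.

3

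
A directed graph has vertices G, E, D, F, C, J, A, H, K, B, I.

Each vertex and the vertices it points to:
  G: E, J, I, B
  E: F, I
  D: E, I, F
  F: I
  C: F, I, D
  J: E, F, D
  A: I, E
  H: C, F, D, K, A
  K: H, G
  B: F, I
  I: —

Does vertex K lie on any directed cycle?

Yes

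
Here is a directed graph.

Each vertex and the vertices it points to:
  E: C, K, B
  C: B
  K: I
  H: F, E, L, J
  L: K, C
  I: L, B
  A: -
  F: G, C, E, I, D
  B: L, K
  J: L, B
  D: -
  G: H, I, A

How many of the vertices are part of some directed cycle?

8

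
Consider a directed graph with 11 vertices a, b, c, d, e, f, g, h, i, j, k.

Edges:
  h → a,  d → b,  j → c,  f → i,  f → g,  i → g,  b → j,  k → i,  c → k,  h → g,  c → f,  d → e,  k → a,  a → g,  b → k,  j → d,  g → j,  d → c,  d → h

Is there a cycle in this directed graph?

DFS with white/gray/black marking, starting from a:
a gray
  g gray
    j gray
      d gray
        h gray
          h→g: g is gray → back edge
Back edge found, so a cycle exists: g → j → d → h → g.

Yes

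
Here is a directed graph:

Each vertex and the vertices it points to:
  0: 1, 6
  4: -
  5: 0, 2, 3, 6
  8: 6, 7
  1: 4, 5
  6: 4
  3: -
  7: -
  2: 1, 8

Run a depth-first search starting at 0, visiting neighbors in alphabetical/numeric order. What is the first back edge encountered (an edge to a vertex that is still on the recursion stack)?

DFS from 0 (visiting neighbors in alphabetical/numeric order); mark gray on enter, black on exit:
0 gray
  1 gray
    4 gray
    4 black
    5 gray
      5→0: 0 is gray → back edge
First back edge: 5 → 0.

5→0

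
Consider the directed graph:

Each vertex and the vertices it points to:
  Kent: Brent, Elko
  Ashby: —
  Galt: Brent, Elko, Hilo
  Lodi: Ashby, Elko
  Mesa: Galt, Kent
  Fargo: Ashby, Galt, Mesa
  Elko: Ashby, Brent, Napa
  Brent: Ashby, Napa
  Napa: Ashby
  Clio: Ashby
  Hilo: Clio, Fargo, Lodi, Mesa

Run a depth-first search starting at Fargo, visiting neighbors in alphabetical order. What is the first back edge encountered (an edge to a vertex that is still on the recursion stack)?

Hilo→Fargo

DFS from Fargo (visiting neighbors in alphabetical order); mark gray on enter, black on exit:
Fargo gray
  Ashby gray
  Ashby black
  Galt gray
    Brent gray
      Brent→Ashby: Ashby black — skip
      Napa gray
        Napa→Ashby: Ashby black — skip
      Napa black
    Brent black
    Elko gray
      Elko→Ashby: Ashby black — skip
      Elko→Brent: Brent black — skip
      Elko→Napa: Napa black — skip
    Elko black
    Hilo gray
      Clio gray
        Clio→Ashby: Ashby black — skip
      Clio black
      Hilo→Fargo: Fargo is gray → back edge
First back edge: Hilo → Fargo.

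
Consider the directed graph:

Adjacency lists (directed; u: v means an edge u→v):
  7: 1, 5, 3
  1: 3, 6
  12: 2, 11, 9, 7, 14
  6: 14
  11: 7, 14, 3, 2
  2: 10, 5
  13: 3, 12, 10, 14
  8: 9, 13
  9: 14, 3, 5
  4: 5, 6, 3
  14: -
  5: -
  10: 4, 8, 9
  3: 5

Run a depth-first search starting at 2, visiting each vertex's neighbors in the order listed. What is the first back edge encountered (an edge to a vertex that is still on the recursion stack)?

DFS from 2 (visiting each vertex's neighbors in the order listed); mark gray on enter, black on exit:
2 gray
  10 gray
    4 gray
      5 gray
      5 black
      6 gray
        14 gray
        14 black
      6 black
      3 gray
        3→5: 5 black — skip
      3 black
    4 black
    8 gray
      9 gray
        9→14: 14 black — skip
        9→3: 3 black — skip
        9→5: 5 black — skip
      9 black
      13 gray
        13→3: 3 black — skip
        12 gray
          12→2: 2 is gray → back edge
First back edge: 12 → 2.

12->2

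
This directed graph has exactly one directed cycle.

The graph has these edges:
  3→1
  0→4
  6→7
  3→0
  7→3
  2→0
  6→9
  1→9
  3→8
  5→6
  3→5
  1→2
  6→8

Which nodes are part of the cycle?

3, 5, 6, 7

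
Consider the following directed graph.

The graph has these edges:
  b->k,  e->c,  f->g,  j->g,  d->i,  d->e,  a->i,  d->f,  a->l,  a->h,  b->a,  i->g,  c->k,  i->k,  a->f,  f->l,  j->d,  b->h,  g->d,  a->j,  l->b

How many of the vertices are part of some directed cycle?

8

A vertex is on a directed cycle iff it belongs to a strongly connected component of size ≥ 2 (or has a self-loop).
The vertices on cycles are {a, b, d, f, g, i, j, l} — 8 in total.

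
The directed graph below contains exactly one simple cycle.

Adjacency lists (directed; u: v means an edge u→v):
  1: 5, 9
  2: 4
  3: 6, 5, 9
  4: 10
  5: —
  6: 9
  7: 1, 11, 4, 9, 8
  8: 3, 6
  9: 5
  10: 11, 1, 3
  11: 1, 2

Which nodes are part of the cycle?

2, 4, 10, 11

DFS with gray/black marking from 4:
4 gray
  10 gray
    11 gray
      1 gray
        5 gray
        5 black
        9 gray
          9→5: 5 black — skip
        9 black
      1 black
      2 gray
        2→4: 4 is gray → back edge
Back edge closes the cycle 4 → 10 → 11 → 2 → 4; its vertices are {2, 4, 10, 11}.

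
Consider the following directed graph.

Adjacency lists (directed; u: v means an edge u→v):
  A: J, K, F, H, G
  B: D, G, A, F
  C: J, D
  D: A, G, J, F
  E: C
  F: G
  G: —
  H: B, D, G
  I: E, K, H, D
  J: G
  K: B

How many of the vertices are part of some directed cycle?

5

A vertex is on a directed cycle iff it belongs to a strongly connected component of size ≥ 2 (or has a self-loop).
The vertices on cycles are {A, B, D, H, K} — 5 in total.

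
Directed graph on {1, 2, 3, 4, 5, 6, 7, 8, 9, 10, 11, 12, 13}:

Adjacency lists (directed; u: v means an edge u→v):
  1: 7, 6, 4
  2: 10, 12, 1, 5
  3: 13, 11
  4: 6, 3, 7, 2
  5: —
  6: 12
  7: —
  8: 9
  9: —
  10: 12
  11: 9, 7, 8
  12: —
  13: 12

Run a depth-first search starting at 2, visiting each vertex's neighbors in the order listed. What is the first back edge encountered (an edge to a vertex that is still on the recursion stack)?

DFS from 2 (visiting each vertex's neighbors in the order listed); mark gray on enter, black on exit:
2 gray
  10 gray
    12 gray
    12 black
  10 black
  2→12: 12 black — skip
  1 gray
    7 gray
    7 black
    6 gray
      6→12: 12 black — skip
    6 black
    4 gray
      4→6: 6 black — skip
      3 gray
        13 gray
          13→12: 12 black — skip
        13 black
        11 gray
          9 gray
          9 black
          11→7: 7 black — skip
          8 gray
            8→9: 9 black — skip
          8 black
        11 black
      3 black
      4→7: 7 black — skip
      4→2: 2 is gray → back edge
First back edge: 4 → 2.

4->2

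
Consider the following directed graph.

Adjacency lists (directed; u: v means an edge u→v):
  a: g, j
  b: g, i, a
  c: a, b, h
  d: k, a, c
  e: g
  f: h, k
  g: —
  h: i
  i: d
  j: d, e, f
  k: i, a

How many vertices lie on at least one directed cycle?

9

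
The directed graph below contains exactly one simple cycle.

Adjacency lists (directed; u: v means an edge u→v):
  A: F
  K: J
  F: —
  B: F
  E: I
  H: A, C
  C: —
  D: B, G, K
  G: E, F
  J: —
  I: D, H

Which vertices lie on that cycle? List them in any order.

D, E, G, I

DFS with gray/black marking from I:
I gray
  D gray
    B gray
      F gray
      F black
    B black
    G gray
      E gray
        E→I: I is gray → back edge
Back edge closes the cycle I → D → G → E → I; its vertices are {D, E, G, I}.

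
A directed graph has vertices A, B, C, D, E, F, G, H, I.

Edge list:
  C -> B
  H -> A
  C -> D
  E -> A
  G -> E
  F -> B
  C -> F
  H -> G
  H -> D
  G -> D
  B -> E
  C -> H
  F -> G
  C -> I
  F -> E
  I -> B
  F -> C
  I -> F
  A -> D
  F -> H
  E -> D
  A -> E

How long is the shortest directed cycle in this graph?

2

For each vertex v, BFS finds the shortest path from v back to v.
The shortest such closed walk is C → F → C, length 2.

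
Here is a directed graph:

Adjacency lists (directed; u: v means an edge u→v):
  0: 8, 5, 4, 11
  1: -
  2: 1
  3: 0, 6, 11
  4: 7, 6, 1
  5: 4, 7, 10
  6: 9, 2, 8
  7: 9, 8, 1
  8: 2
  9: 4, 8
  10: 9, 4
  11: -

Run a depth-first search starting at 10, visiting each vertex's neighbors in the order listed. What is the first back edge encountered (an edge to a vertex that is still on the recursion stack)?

DFS from 10 (visiting each vertex's neighbors in the order listed); mark gray on enter, black on exit:
10 gray
  9 gray
    4 gray
      7 gray
        7→9: 9 is gray → back edge
First back edge: 7 → 9.

7→9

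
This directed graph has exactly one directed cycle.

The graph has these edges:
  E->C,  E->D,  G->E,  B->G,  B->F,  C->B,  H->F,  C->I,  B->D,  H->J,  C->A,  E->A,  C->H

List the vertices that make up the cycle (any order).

B, C, E, G

DFS with gray/black marking from E:
E gray
  A gray
  A black
  D gray
  D black
  C gray
    C→A: A black — skip
    H gray
      J gray
      J black
      F gray
      F black
    H black
    B gray
      B→D: D black — skip
      B→F: F black — skip
      G gray
        G→E: E is gray → back edge
Back edge closes the cycle E → C → B → G → E; its vertices are {B, C, E, G}.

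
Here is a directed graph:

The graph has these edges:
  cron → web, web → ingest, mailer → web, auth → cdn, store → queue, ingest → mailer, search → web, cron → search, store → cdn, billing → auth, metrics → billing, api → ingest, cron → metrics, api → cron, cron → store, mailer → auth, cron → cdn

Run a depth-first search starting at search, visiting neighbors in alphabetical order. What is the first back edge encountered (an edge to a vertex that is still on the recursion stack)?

mailer->web

DFS from search (visiting neighbors in alphabetical order); mark gray on enter, black on exit:
search gray
  web gray
    ingest gray
      mailer gray
        auth gray
          cdn gray
          cdn black
        auth black
        mailer→web: web is gray → back edge
First back edge: mailer → web.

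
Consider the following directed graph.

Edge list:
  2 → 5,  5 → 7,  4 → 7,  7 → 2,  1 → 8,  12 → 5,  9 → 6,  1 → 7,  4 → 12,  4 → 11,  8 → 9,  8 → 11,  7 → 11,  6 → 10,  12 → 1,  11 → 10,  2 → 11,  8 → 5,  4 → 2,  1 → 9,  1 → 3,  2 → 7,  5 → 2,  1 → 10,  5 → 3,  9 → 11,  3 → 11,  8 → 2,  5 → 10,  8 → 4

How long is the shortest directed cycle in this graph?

2

For each vertex v, BFS finds the shortest path from v back to v.
The shortest such closed walk is 5 → 2 → 5, length 2.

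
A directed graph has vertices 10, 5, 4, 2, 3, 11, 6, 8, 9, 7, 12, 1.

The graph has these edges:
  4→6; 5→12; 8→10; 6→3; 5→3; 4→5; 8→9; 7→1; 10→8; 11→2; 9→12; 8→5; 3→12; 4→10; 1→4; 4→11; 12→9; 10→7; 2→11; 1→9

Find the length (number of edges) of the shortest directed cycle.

For each vertex v, BFS finds the shortest path from v back to v.
The shortest such closed walk is 10 → 8 → 10, length 2.

2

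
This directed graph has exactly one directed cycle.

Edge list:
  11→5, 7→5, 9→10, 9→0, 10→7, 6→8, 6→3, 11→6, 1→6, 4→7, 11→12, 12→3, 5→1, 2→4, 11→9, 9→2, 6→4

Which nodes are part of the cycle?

1, 4, 5, 6, 7

DFS with gray/black marking from 5:
5 gray
  1 gray
    6 gray
      8 gray
      8 black
      3 gray
      3 black
      4 gray
        7 gray
          7→5: 5 is gray → back edge
Back edge closes the cycle 5 → 1 → 6 → 4 → 7 → 5; its vertices are {1, 4, 5, 6, 7}.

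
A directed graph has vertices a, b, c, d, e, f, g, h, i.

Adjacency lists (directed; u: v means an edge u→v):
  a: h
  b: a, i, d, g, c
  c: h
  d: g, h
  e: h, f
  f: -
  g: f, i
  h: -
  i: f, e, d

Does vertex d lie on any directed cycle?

d is on a cycle iff d can reach itself via ≥1 edge.
d → g → i → d — yes.

Yes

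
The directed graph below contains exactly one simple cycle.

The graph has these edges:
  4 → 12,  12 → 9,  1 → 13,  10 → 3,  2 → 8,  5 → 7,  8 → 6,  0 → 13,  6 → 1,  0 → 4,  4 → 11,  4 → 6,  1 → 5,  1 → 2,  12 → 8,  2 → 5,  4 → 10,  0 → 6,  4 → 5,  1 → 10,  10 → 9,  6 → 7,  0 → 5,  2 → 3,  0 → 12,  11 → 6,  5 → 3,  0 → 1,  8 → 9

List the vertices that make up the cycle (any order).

1, 2, 6, 8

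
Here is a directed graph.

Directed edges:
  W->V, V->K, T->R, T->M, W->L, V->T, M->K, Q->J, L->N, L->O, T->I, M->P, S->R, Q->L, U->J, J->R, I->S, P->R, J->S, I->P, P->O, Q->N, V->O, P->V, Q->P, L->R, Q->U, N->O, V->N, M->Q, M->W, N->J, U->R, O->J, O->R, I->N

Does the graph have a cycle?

Yes

DFS with white/gray/black marking, starting from T:
T gray
  I gray
    N gray
      O gray
        R gray
        R black
        J gray
          S gray
            S→R: R black — skip
          S black
          J→R: R black — skip
        J black
      O black
      N→J: J black — skip
    N black
    I→S: S black — skip
    P gray
      V gray
        V→O: O black — skip
        K gray
        K black
        V→T: T is gray → back edge
Back edge found, so a cycle exists: T → I → P → V → T.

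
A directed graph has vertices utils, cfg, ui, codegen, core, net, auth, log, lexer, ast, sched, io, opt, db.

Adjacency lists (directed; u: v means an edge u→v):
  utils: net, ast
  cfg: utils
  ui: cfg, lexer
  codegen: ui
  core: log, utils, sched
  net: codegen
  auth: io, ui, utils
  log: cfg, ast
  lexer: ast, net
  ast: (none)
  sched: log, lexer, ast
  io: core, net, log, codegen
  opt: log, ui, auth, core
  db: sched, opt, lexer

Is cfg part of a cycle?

Yes

cfg is on a cycle iff cfg can reach itself via ≥1 edge.
cfg → utils → net → codegen → ui → cfg — yes.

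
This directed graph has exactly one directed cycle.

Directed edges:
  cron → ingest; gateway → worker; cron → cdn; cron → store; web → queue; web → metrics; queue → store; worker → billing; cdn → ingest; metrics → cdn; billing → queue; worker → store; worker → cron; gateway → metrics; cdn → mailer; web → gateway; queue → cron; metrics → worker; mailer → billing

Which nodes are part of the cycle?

DFS with gray/black marking from cdn:
cdn gray
  mailer gray
    billing gray
      queue gray
        store gray
        store black
        cron gray
          cron→cdn: cdn is gray → back edge
Back edge closes the cycle cdn → mailer → billing → queue → cron → cdn; its vertices are {cdn, cron, queue, mailer, billing}.

cdn, cron, queue, mailer, billing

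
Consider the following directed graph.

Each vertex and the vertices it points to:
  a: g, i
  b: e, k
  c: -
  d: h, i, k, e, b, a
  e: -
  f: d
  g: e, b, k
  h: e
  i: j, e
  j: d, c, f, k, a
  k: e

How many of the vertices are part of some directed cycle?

5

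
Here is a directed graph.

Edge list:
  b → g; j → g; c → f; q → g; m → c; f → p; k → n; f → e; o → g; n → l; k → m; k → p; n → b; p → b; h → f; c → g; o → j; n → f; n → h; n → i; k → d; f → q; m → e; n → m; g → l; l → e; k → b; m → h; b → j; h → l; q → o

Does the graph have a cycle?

No

DFS with white/gray/black marking, starting from f:
f gray
  e gray
  e black
  p gray
    b gray
      g gray
        l gray
          l→e: e black — skip
        l black
      g black
      j gray
        j→g: g black — skip
      j black
    b black
  p black
  q gray
    q→g: g black — skip
    o gray
      o→j: j black — skip
      o→g: g black — skip
    o black
  q black
f black
c gray
  c→f: f black — skip
  c→g: g black — skip
c black
d gray
d black
h gray
  h→f: f black — skip
  h→l: l black — skip
h black
i gray
i black
k gray
  k→p: p black — skip
  k→d: d black — skip
  m gray
    m→c: c black — skip
    m→h: h black — skip
    m→e: e black — skip
  m black
  n gray
    n→f: f black — skip
    n→m: m black — skip
    n→l: l black — skip
    n→h: h black — skip
    n→b: b black — skip
    n→i: i black — skip
  n black
  k→b: b black — skip
k black
Every edge goes to a white or black vertex — no back edge, so the graph is acyclic.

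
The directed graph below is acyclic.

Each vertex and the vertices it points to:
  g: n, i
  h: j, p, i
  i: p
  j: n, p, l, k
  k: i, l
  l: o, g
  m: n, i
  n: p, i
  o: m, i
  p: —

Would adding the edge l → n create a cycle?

Adding l→n creates a cycle iff n can already reach l.
Explore from n: no path reaches l. The graph stays acyclic.

No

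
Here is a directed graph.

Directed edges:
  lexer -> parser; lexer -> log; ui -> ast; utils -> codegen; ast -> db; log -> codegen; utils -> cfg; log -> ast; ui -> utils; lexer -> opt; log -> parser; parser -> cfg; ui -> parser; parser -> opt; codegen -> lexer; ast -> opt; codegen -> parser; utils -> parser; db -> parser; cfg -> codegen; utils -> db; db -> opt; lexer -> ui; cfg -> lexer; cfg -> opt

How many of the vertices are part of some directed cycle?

9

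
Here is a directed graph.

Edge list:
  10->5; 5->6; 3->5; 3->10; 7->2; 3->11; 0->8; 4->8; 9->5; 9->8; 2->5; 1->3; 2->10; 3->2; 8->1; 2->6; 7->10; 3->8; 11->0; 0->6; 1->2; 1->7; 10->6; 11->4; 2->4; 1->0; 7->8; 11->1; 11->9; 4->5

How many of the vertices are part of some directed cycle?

9

A vertex is on a directed cycle iff it belongs to a strongly connected component of size ≥ 2 (or has a self-loop).
The vertices on cycles are {0, 1, 2, 3, 4, 7, 8, 9, 11} — 9 in total.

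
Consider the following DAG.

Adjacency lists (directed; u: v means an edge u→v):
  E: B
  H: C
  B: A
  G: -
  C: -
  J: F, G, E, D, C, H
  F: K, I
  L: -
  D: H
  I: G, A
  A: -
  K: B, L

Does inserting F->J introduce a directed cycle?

Adding F→J creates a cycle iff J can already reach F.
Path from J: J → F.
So J → … → F → J is a cycle.

Yes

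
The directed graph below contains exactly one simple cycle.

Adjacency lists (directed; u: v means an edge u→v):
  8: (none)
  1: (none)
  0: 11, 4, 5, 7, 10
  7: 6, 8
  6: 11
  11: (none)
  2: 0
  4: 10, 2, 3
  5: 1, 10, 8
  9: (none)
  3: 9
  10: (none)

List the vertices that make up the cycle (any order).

0, 2, 4

DFS with gray/black marking from 0:
0 gray
  11 gray
  11 black
  4 gray
    10 gray
    10 black
    2 gray
      2→0: 0 is gray → back edge
Back edge closes the cycle 0 → 4 → 2 → 0; its vertices are {0, 2, 4}.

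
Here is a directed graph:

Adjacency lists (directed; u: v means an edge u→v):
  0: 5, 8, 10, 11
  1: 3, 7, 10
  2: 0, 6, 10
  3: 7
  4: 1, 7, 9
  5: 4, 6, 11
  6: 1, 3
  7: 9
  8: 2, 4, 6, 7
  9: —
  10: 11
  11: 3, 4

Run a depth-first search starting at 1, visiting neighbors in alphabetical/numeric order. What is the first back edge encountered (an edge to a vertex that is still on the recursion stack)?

4→1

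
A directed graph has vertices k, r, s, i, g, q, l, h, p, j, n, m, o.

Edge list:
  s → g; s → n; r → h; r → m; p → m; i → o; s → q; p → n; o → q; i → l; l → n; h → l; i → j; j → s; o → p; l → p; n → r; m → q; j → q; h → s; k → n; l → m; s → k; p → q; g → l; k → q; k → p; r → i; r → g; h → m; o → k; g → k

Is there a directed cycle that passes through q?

No

q lies on a cycle iff there is a path from q back to itself.
Exploring from q, it never reaches itself; equivalently, its strongly connected component is a singleton.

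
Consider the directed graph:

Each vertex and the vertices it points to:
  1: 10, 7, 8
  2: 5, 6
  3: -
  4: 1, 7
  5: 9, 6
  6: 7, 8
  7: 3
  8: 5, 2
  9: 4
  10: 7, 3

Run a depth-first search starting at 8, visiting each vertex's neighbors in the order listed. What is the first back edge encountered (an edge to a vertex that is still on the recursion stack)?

1->8

DFS from 8 (visiting each vertex's neighbors in the order listed); mark gray on enter, black on exit:
8 gray
  5 gray
    9 gray
      4 gray
        1 gray
          10 gray
            7 gray
              3 gray
              3 black
            7 black
            10→3: 3 black — skip
          10 black
          1→7: 7 black — skip
          1→8: 8 is gray → back edge
First back edge: 1 → 8.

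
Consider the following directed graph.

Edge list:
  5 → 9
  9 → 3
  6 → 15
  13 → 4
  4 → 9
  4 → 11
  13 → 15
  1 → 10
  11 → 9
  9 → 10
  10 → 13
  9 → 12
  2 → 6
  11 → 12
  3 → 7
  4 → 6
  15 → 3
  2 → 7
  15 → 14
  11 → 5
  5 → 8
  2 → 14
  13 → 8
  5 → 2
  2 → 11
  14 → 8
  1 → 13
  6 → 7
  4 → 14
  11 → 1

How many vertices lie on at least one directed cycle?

8

A vertex is on a directed cycle iff it belongs to a strongly connected component of size ≥ 2 (or has a self-loop).
The vertices on cycles are {1, 2, 4, 5, 9, 10, 11, 13} — 8 in total.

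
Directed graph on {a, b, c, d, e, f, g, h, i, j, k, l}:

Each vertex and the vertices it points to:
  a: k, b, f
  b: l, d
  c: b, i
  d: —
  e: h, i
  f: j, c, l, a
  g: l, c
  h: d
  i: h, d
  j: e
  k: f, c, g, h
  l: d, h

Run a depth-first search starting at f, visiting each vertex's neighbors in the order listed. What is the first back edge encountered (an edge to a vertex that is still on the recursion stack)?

k->f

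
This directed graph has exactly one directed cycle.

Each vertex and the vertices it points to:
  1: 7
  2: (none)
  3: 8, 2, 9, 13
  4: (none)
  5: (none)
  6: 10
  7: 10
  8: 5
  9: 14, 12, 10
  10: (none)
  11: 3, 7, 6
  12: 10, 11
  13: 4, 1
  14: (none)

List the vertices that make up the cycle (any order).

3, 9, 11, 12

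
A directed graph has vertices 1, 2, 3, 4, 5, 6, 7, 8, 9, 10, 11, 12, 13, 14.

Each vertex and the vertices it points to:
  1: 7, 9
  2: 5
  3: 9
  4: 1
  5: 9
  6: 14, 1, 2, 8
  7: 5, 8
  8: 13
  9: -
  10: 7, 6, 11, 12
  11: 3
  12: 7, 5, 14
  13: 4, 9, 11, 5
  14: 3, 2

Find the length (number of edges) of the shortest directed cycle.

5

For each vertex v, BFS finds the shortest path from v back to v.
The shortest such closed walk is 8 → 13 → 4 → 1 → 7 → 8, length 5.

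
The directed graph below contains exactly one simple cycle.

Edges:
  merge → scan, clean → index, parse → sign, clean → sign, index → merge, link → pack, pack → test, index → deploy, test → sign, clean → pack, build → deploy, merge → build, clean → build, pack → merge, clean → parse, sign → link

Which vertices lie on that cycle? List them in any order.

link, pack, sign, test

DFS with gray/black marking from pack:
pack gray
  merge gray
    scan gray
    scan black
    build gray
      deploy gray
      deploy black
    build black
  merge black
  test gray
    sign gray
      link gray
        link→pack: pack is gray → back edge
Back edge closes the cycle pack → test → sign → link → pack; its vertices are {link, pack, sign, test}.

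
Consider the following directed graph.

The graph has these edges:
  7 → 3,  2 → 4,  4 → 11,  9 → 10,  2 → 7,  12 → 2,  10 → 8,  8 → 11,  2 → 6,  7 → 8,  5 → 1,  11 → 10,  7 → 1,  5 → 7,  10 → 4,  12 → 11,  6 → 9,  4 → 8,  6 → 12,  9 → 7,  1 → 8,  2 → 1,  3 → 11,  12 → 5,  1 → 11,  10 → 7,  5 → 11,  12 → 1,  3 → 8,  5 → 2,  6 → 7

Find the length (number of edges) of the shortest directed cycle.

3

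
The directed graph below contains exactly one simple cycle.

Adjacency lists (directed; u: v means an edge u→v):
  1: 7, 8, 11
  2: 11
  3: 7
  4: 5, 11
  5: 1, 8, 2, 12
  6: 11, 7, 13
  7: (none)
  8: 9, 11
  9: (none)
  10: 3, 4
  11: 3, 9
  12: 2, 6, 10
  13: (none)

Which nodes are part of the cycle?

4, 5, 10, 12

DFS with gray/black marking from 4:
4 gray
  5 gray
    1 gray
      7 gray
      7 black
      8 gray
        9 gray
        9 black
        11 gray
          3 gray
            3→7: 7 black — skip
          3 black
          11→9: 9 black — skip
        11 black
      8 black
      1→11: 11 black — skip
    1 black
    5→8: 8 black — skip
    2 gray
      2→11: 11 black — skip
    2 black
    12 gray
      12→2: 2 black — skip
      6 gray
        6→11: 11 black — skip
        6→7: 7 black — skip
        13 gray
        13 black
      6 black
      10 gray
        10→3: 3 black — skip
        10→4: 4 is gray → back edge
Back edge closes the cycle 4 → 5 → 12 → 10 → 4; its vertices are {4, 5, 10, 12}.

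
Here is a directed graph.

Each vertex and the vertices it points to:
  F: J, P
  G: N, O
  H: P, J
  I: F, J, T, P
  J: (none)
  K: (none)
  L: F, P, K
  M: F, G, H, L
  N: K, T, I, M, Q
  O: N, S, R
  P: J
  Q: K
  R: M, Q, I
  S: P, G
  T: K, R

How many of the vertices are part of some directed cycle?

8

A vertex is on a directed cycle iff it belongs to a strongly connected component of size ≥ 2 (or has a self-loop).
The vertices on cycles are {G, I, M, N, O, R, S, T} — 8 in total.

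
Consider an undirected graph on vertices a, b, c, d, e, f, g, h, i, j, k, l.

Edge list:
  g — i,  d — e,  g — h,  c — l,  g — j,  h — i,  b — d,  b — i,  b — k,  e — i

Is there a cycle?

DFS, tracking each vertex's parent; an edge to a visited non-parent vertex closes a cycle.
Start from c:
visit c (parent –)
  visit l (parent c)
    l–c: parent, skip
visit a (parent –)
visit b (parent –)
  visit k (parent b)
    k–b: parent, skip
  visit d (parent b)
    d–b: parent, skip
    visit e (parent d)
      visit i (parent e)
        visit h (parent i)
          h–i: parent, skip
          visit g (parent h)
            g–i: i visited and ≠ parent → cycle
Cycle: i – h – g – i.

Yes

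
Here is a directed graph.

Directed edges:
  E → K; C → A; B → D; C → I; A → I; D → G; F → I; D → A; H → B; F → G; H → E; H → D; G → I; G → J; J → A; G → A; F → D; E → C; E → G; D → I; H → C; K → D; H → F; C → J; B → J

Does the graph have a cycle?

No

DFS with white/gray/black marking, starting from C:
C gray
  J gray
    A gray
      I gray
      I black
    A black
  J black
  C→A: A black — skip
  C→I: I black — skip
C black
B gray
  D gray
    G gray
      G→J: J black — skip
      G→I: I black — skip
      G→A: A black — skip
    G black
    D→I: I black — skip
    D→A: A black — skip
  D black
  B→J: J black — skip
B black
E gray
  K gray
    K→D: D black — skip
  K black
  E→G: G black — skip
  E→C: C black — skip
E black
F gray
  F→I: I black — skip
  F→D: D black — skip
  F→G: G black — skip
F black
H gray
  H→B: B black — skip
  H→C: C black — skip
  H→F: F black — skip
  H→D: D black — skip
  H→E: E black — skip
H black
Every edge goes to a white or black vertex — no back edge, so the graph is acyclic.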